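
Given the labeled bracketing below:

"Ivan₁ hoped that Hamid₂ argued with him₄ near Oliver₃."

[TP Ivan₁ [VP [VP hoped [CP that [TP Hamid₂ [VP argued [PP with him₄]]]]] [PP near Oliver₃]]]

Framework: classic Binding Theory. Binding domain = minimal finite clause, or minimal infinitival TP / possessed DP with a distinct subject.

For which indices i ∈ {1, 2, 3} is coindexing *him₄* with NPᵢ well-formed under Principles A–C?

{1, 3}

*him* is a pronoun, so Principle B applies: it must be free in its binding domain.
Binding domain of *him₄*: the embedded TP, whose subject is Hamid₂.
*Ivan₁* c-commands the pronoun but from outside its binding domain, and is not c-commanded by it → coindexation permitted.
*Hamid₂* c-commands the pronoun within its binding domain → coindexation would violate Principle B.
*Oliver₃* and the pronoun do not c-command one another → neither Principle B nor Principle C is at stake; coindexation permitted.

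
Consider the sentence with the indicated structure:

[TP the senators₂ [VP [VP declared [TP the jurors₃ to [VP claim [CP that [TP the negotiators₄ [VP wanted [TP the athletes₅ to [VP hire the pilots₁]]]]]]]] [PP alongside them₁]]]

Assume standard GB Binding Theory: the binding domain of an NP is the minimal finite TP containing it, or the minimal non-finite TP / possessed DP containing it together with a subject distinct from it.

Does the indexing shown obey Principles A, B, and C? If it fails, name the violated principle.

The two coindexed NPs are *the pilots₁* and *them₁*.
*them₁* is a pronoun; its binding domain is the matrix TP, whose subject is the senators₂. Within that domain it is c-commanded only by *the senators₂*, which carries a different index — the pronoun is free locally, so Principle B holds.
*the pilots₁* is an R-expression; *them₁* does not c-command it, and no other NP shares its index, so Principle C is satisfied.
All principles are respected.

grammatical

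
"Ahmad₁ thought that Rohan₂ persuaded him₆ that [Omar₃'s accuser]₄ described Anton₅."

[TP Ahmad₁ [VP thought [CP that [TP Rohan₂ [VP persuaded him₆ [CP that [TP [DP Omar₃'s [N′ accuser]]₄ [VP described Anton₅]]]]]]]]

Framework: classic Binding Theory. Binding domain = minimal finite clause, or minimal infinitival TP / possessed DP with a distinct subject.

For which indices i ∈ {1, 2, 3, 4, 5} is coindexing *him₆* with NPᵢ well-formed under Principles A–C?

{1}

*him* is a pronoun, so Principle B applies: it must be free in its binding domain.
Binding domain of *him₆*: the embedded TP, whose subject is Rohan₂.
*Ahmad₁* c-commands the pronoun but from outside its binding domain, and is not c-commanded by it → coindexation permitted.
*Rohan₂* c-commands the pronoun within its binding domain → coindexation would violate Principle B.
*Omar₃*: the pronoun c-commands this R-expression → coindexation would violate Principle C on *Omar₃*.
*[Omar₃'s accuser]₄*: the pronoun c-commands this R-expression → coindexation would violate Principle C on *[Omar₃'s accuser]₄*.
*Anton₅*: the pronoun c-commands this R-expression → coindexation would violate Principle C on *Anton₅*.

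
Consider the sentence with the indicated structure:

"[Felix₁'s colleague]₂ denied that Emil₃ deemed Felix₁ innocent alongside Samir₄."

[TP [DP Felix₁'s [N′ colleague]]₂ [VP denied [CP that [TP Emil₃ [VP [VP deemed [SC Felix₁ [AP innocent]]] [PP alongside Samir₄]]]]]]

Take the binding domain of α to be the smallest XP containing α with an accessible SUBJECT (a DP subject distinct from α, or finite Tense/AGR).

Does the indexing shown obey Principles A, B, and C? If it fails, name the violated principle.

grammatical

The two coindexed NPs are *Felix₁* and *Felix₁*.
*Felix₁* is an R-expression; no coindexed NP c-commands it, so Principle C holds.
*Felix₁* is an R-expression; *Felix₁* does not c-command it, and no other NP shares its index, so Principle C is satisfied.
All principles are respected.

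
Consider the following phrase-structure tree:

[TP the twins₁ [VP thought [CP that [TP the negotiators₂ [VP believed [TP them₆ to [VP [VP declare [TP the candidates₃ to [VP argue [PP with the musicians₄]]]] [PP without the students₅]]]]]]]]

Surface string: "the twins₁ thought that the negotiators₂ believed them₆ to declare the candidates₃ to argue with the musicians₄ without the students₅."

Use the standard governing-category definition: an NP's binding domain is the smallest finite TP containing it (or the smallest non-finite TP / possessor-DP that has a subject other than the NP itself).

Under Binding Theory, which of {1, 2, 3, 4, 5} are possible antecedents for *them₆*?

{1}

*them* is a pronoun, so Principle B applies: it must be free in its binding domain.
Binding domain of *them₆*: the embedded TP, whose subject is the negotiators₂.
*the twins₁* c-commands the pronoun but from outside its binding domain, and is not c-commanded by it → coindexation permitted.
*the negotiators₂* c-commands the pronoun within its binding domain → coindexation would violate Principle B.
*the candidates₃*: the pronoun c-commands this R-expression → coindexation would violate Principle C on *the candidates₃*.
*the musicians₄*: the pronoun c-commands this R-expression → coindexation would violate Principle C on *the musicians₄*.
*the students₅*: the pronoun c-commands this R-expression → coindexation would violate Principle C on *the students₅*.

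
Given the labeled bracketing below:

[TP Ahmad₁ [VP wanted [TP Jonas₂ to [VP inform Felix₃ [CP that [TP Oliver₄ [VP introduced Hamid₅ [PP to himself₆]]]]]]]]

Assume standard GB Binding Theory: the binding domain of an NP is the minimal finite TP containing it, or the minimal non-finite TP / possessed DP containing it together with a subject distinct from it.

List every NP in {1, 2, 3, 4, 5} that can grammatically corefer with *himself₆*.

*himself* is an anaphor, so Principle A applies: it must be bound in its binding domain.
Binding domain of *himself₆*: the embedded TP, whose subject is Oliver₄.
*Ahmad₁* c-commands the anaphor but is outside its binding domain → cannot satisfy Principle A.
*Jonas₂* c-commands the anaphor but is outside its binding domain → cannot satisfy Principle A.
*Felix₃* c-commands the anaphor but is outside its binding domain → cannot satisfy Principle A.
*Oliver₄* c-commands the anaphor within its binding domain → licit binder.
*Hamid₅* c-commands the anaphor within its binding domain → licit binder.

{4, 5}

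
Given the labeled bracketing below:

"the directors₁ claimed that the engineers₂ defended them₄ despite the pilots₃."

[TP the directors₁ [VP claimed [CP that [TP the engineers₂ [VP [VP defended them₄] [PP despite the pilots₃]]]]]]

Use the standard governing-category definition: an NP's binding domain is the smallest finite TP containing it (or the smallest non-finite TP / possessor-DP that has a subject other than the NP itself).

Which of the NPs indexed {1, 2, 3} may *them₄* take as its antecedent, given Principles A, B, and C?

*them* is a pronoun, so Principle B applies: it must be free in its binding domain.
Binding domain of *them₄*: the embedded TP, whose subject is the engineers₂.
*the directors₁* c-commands the pronoun but from outside its binding domain, and is not c-commanded by it → coindexation permitted.
*the engineers₂* c-commands the pronoun within its binding domain → coindexation would violate Principle B.
*the pilots₃* and the pronoun do not c-command one another → neither Principle B nor Principle C is at stake; coindexation permitted.

{1, 3}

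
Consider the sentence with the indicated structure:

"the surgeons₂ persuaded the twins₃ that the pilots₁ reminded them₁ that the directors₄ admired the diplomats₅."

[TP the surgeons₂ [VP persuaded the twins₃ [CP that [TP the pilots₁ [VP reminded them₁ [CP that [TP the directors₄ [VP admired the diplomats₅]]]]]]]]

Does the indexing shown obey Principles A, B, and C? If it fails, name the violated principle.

Principle B

The two coindexed NPs are *the pilots₁* and *them₁*.
*them₁* is a pronoun. Its binding domain is the embedded TP, whose subject is the pilots₁.
*the pilots₁* c-commands it within that domain and carries the same index.
The pronoun is locally bound → Principle B violation.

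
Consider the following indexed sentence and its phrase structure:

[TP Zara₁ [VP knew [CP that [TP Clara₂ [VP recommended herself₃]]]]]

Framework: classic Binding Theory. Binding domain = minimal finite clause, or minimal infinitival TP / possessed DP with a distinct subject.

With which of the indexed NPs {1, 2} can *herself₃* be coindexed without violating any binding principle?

*herself* is an anaphor, so Principle A applies: it must be bound in its binding domain.
Binding domain of *herself₃*: the embedded TP, whose subject is Clara₂.
*Zara₁* c-commands the anaphor but is outside its binding domain → cannot satisfy Principle A.
*Clara₂* c-commands the anaphor within its binding domain → licit binder.

{2}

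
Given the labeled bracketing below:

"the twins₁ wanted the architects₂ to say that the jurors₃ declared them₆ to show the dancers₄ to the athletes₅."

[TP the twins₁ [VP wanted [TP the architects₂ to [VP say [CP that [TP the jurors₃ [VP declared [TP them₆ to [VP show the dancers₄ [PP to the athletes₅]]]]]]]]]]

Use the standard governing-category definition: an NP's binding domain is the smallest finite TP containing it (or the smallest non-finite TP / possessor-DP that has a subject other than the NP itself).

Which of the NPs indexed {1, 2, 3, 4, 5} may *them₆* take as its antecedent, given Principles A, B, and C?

{1, 2}

*them* is a pronoun, so Principle B applies: it must be free in its binding domain.
Binding domain of *them₆*: the embedded TP, whose subject is the jurors₃.
*the twins₁* c-commands the pronoun but from outside its binding domain, and is not c-commanded by it → coindexation permitted.
*the architects₂* c-commands the pronoun but from outside its binding domain, and is not c-commanded by it → coindexation permitted.
*the jurors₃* c-commands the pronoun within its binding domain → coindexation would violate Principle B.
*the dancers₄*: the pronoun c-commands this R-expression → coindexation would violate Principle C on *the dancers₄*.
*the athletes₅*: the pronoun c-commands this R-expression → coindexation would violate Principle C on *the athletes₅*.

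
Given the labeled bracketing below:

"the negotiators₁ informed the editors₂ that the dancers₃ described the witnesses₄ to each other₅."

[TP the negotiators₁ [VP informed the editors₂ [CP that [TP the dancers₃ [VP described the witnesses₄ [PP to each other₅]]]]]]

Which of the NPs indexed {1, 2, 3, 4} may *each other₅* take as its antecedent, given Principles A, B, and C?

{3, 4}

*each other* is an anaphor, so Principle A applies: it must be bound in its binding domain.
Binding domain of *each other₅*: the embedded TP, whose subject is the dancers₃.
*the negotiators₁* c-commands the anaphor but is outside its binding domain → cannot satisfy Principle A.
*the editors₂* c-commands the anaphor but is outside its binding domain → cannot satisfy Principle A.
*the dancers₃* c-commands the anaphor within its binding domain → licit binder.
*the witnesses₄* c-commands the anaphor within its binding domain → licit binder.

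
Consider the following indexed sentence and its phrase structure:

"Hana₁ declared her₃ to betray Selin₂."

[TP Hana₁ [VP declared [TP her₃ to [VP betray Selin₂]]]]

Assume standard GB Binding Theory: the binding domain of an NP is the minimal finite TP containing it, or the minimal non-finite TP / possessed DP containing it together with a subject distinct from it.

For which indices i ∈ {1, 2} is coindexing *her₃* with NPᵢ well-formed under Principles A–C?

none

*her* is a pronoun, so Principle B applies: it must be free in its binding domain.
Binding domain of *her₃*: the matrix TP, whose subject is Hana₁.
*Hana₁* c-commands the pronoun within its binding domain → coindexation would violate Principle B.
*Selin₂*: the pronoun c-commands this R-expression → coindexation would violate Principle C on *Selin₂*.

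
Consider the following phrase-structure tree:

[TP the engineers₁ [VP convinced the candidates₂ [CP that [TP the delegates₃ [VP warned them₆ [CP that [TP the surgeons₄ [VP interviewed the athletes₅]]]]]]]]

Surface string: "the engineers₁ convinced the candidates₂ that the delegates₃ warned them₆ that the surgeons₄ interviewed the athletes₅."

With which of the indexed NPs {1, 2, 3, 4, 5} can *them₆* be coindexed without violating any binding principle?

*them* is a pronoun, so Principle B applies: it must be free in its binding domain.
Binding domain of *them₆*: the embedded TP, whose subject is the delegates₃.
*the engineers₁* c-commands the pronoun but from outside its binding domain, and is not c-commanded by it → coindexation permitted.
*the candidates₂* c-commands the pronoun but from outside its binding domain, and is not c-commanded by it → coindexation permitted.
*the delegates₃* c-commands the pronoun within its binding domain → coindexation would violate Principle B.
*the surgeons₄*: the pronoun c-commands this R-expression → coindexation would violate Principle C on *the surgeons₄*.
*the athletes₅*: the pronoun c-commands this R-expression → coindexation would violate Principle C on *the athletes₅*.

{1, 2}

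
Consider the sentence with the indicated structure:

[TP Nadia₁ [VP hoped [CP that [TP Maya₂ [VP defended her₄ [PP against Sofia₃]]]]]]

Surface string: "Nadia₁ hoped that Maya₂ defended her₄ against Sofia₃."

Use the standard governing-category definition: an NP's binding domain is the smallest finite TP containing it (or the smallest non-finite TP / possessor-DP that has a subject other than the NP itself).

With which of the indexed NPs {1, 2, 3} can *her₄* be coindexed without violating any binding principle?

{1}

*her* is a pronoun, so Principle B applies: it must be free in its binding domain.
Binding domain of *her₄*: the embedded TP, whose subject is Maya₂.
*Nadia₁* c-commands the pronoun but from outside its binding domain, and is not c-commanded by it → coindexation permitted.
*Maya₂* c-commands the pronoun within its binding domain → coindexation would violate Principle B.
*Sofia₃*: the pronoun c-commands this R-expression → coindexation would violate Principle C on *Sofia₃*.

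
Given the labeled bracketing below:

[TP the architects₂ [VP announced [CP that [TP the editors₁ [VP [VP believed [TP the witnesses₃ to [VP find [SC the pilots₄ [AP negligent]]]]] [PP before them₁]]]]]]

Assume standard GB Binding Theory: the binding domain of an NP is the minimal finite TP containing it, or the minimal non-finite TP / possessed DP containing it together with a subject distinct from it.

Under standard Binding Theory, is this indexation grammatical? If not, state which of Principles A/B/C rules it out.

The two coindexed NPs are *the editors₁* and *them₁*.
*them₁* is a pronoun. Its binding domain is the embedded TP, whose subject is the editors₁.
*the editors₁* c-commands it within that domain and carries the same index.
The pronoun is locally bound → Principle B violation.

Principle B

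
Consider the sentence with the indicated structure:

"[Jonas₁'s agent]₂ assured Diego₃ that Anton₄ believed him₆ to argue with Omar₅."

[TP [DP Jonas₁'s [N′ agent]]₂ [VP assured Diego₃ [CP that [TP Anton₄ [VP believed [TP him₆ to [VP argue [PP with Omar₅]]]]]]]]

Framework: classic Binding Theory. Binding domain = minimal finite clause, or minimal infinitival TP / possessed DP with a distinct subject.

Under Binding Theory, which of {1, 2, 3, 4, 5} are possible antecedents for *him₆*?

*him* is a pronoun, so Principle B applies: it must be free in its binding domain.
Binding domain of *him₆*: the embedded TP, whose subject is Anton₄.
*Jonas₁* and the pronoun do not c-command one another → neither Principle B nor Principle C is at stake; coindexation permitted.
*[Jonas₁'s agent]₂* c-commands the pronoun but from outside its binding domain, and is not c-commanded by it → coindexation permitted.
*Diego₃* c-commands the pronoun but from outside its binding domain, and is not c-commanded by it → coindexation permitted.
*Anton₄* c-commands the pronoun within its binding domain → coindexation would violate Principle B.
*Omar₅*: the pronoun c-commands this R-expression → coindexation would violate Principle C on *Omar₅*.

{1, 2, 3}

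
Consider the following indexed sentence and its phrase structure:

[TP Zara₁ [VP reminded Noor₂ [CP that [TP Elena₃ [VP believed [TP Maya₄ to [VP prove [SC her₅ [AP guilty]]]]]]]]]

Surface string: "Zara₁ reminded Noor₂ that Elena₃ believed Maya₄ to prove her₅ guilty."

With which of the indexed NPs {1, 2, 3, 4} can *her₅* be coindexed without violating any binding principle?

*her* is a pronoun, so Principle B applies: it must be free in its binding domain.
Binding domain of *her₅*: the embedded TP, whose subject is Maya₄.
*Zara₁* c-commands the pronoun but from outside its binding domain, and is not c-commanded by it → coindexation permitted.
*Noor₂* c-commands the pronoun but from outside its binding domain, and is not c-commanded by it → coindexation permitted.
*Elena₃* c-commands the pronoun but from outside its binding domain, and is not c-commanded by it → coindexation permitted.
*Maya₄* c-commands the pronoun within its binding domain → coindexation would violate Principle B.

{1, 2, 3}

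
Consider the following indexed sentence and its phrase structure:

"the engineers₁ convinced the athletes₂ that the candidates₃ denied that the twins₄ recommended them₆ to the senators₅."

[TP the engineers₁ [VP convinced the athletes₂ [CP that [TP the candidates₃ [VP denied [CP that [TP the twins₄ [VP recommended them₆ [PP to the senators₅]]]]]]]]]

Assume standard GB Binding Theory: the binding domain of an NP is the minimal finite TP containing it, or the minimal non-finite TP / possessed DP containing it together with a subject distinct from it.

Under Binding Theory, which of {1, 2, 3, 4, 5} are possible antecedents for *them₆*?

*them* is a pronoun, so Principle B applies: it must be free in its binding domain.
Binding domain of *them₆*: the embedded TP, whose subject is the twins₄.
*the engineers₁* c-commands the pronoun but from outside its binding domain, and is not c-commanded by it → coindexation permitted.
*the athletes₂* c-commands the pronoun but from outside its binding domain, and is not c-commanded by it → coindexation permitted.
*the candidates₃* c-commands the pronoun but from outside its binding domain, and is not c-commanded by it → coindexation permitted.
*the twins₄* c-commands the pronoun within its binding domain → coindexation would violate Principle B.
*the senators₅*: the pronoun c-commands this R-expression → coindexation would violate Principle C on *the senators₅*.

{1, 2, 3}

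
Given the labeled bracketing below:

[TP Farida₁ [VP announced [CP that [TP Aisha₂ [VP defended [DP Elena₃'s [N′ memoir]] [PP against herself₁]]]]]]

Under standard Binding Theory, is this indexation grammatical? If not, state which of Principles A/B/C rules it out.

The two coindexed NPs are *Farida₁* and *herself₁*.
*herself₁* is an anaphor. Principle A requires it to be bound within its binding domain — the embedded TP, whose subject is Aisha₂.
Within that domain it is c-commanded by *Aisha₂*, which does not share its index.
*Farida₁* does c-command the anaphor, but from outside its binding domain.
The anaphor is unbound in its domain → Principle A violation.

Principle A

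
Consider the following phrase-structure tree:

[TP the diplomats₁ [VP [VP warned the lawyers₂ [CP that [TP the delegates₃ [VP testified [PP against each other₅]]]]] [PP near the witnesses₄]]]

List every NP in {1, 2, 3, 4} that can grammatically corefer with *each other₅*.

{3}

*each other* is an anaphor, so Principle A applies: it must be bound in its binding domain.
Binding domain of *each other₅*: the embedded TP, whose subject is the delegates₃.
*the diplomats₁* c-commands the anaphor but is outside its binding domain → cannot satisfy Principle A.
*the lawyers₂* c-commands the anaphor but is outside its binding domain → cannot satisfy Principle A.
*the delegates₃* c-commands the anaphor within its binding domain → licit binder.
*the witnesses₄* does not c-command the anaphor → cannot bind it.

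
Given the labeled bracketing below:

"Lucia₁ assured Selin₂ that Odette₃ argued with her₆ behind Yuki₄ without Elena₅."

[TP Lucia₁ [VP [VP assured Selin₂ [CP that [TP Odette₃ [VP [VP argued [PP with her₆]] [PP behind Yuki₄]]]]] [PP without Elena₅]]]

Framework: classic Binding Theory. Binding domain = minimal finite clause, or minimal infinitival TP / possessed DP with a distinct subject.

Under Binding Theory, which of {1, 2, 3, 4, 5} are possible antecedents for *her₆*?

*her* is a pronoun, so Principle B applies: it must be free in its binding domain.
Binding domain of *her₆*: the embedded TP, whose subject is Odette₃.
*Lucia₁* c-commands the pronoun but from outside its binding domain, and is not c-commanded by it → coindexation permitted.
*Selin₂* c-commands the pronoun but from outside its binding domain, and is not c-commanded by it → coindexation permitted.
*Odette₃* c-commands the pronoun within its binding domain → coindexation would violate Principle B.
*Yuki₄* and the pronoun do not c-command one another → neither Principle B nor Principle C is at stake; coindexation permitted.
*Elena₅* and the pronoun do not c-command one another → neither Principle B nor Principle C is at stake; coindexation permitted.

{1, 2, 4, 5}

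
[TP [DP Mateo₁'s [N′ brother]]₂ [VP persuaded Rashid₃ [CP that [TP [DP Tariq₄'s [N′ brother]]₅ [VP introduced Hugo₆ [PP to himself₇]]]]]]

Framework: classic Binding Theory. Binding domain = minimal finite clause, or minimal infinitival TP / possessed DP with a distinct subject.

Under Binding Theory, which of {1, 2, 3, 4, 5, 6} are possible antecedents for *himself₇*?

*himself* is an anaphor, so Principle A applies: it must be bound in its binding domain.
Binding domain of *himself₇*: the embedded TP, whose subject is [Tariq₄'s brother]₅.
*Mateo₁* does not c-command the anaphor → cannot bind it.
*[Mateo₁'s brother]₂* c-commands the anaphor but is outside its binding domain → cannot satisfy Principle A.
*Rashid₃* c-commands the anaphor but is outside its binding domain → cannot satisfy Principle A.
*Tariq₄* does not c-command the anaphor → cannot bind it.
*[Tariq₄'s brother]₅* c-commands the anaphor within its binding domain → licit binder.
*Hugo₆* c-commands the anaphor within its binding domain → licit binder.

{5, 6}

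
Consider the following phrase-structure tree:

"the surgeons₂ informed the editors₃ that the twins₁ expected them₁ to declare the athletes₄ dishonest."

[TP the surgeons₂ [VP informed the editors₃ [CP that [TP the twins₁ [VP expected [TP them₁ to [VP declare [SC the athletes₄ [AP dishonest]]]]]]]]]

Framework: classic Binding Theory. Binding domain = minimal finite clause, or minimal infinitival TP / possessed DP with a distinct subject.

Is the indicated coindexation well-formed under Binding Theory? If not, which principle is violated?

The two coindexed NPs are *the twins₁* and *them₁*.
*them₁* is a pronoun. Its binding domain is the embedded TP, whose subject is the twins₁.
*the twins₁* c-commands it within that domain and carries the same index.
The pronoun is locally bound → Principle B violation.

Principle B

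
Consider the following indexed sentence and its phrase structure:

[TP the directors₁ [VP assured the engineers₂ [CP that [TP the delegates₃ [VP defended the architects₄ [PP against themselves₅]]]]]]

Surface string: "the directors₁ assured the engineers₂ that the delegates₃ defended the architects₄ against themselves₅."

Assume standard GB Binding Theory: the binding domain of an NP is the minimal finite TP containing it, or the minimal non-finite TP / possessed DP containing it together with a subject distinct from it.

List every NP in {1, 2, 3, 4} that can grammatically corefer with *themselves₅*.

{3, 4}

*themselves* is an anaphor, so Principle A applies: it must be bound in its binding domain.
Binding domain of *themselves₅*: the embedded TP, whose subject is the delegates₃.
*the directors₁* c-commands the anaphor but is outside its binding domain → cannot satisfy Principle A.
*the engineers₂* c-commands the anaphor but is outside its binding domain → cannot satisfy Principle A.
*the delegates₃* c-commands the anaphor within its binding domain → licit binder.
*the architects₄* c-commands the anaphor within its binding domain → licit binder.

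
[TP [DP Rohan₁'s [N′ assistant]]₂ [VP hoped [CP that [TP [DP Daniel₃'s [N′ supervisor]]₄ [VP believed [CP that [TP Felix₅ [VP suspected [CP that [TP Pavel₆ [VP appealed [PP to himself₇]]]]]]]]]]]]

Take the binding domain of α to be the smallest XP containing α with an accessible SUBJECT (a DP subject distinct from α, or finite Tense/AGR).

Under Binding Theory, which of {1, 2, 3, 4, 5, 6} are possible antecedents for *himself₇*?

*himself* is an anaphor, so Principle A applies: it must be bound in its binding domain.
Binding domain of *himself₇*: the embedded TP, whose subject is Pavel₆.
*Rohan₁* does not c-command the anaphor → cannot bind it.
*[Rohan₁'s assistant]₂* c-commands the anaphor but is outside its binding domain → cannot satisfy Principle A.
*Daniel₃* does not c-command the anaphor → cannot bind it.
*[Daniel₃'s supervisor]₄* c-commands the anaphor but is outside its binding domain → cannot satisfy Principle A.
*Felix₅* c-commands the anaphor but is outside its binding domain → cannot satisfy Principle A.
*Pavel₆* c-commands the anaphor within its binding domain → licit binder.

{6}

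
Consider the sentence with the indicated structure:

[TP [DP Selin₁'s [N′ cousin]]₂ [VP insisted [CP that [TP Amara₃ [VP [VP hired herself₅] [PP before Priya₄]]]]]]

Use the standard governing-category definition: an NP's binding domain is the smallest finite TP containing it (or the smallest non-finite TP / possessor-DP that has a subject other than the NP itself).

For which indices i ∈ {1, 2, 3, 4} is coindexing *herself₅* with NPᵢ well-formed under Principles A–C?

{3}

*herself* is an anaphor, so Principle A applies: it must be bound in its binding domain.
Binding domain of *herself₅*: the embedded TP, whose subject is Amara₃.
*Selin₁* does not c-command the anaphor → cannot bind it.
*[Selin₁'s cousin]₂* c-commands the anaphor but is outside its binding domain → cannot satisfy Principle A.
*Amara₃* c-commands the anaphor within its binding domain → licit binder.
*Priya₄* does not c-command the anaphor → cannot bind it.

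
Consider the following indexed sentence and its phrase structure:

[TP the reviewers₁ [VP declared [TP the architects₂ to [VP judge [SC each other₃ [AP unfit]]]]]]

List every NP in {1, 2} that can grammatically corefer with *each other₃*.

*each other* is an anaphor, so Principle A applies: it must be bound in its binding domain.
Binding domain of *each other₃*: the embedded TP, whose subject is the architects₂.
*the reviewers₁* c-commands the anaphor but is outside its binding domain → cannot satisfy Principle A.
*the architects₂* c-commands the anaphor within its binding domain → licit binder.

{2}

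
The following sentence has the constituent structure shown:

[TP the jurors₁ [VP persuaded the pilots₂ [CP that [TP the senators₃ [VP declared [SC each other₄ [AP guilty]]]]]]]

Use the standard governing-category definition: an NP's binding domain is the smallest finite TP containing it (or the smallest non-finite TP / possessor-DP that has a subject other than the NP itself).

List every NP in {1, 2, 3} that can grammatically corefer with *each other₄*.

{3}

*each other* is an anaphor, so Principle A applies: it must be bound in its binding domain.
Binding domain of *each other₄*: the embedded TP, whose subject is the senators₃.
*the jurors₁* c-commands the anaphor but is outside its binding domain → cannot satisfy Principle A.
*the pilots₂* c-commands the anaphor but is outside its binding domain → cannot satisfy Principle A.
*the senators₃* c-commands the anaphor within its binding domain → licit binder.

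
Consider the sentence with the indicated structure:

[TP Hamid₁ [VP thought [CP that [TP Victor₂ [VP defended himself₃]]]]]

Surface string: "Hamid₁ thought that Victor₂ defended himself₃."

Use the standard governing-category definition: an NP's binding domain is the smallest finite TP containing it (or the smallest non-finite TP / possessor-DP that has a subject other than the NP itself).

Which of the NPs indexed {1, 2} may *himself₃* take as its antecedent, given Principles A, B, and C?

*himself* is an anaphor, so Principle A applies: it must be bound in its binding domain.
Binding domain of *himself₃*: the embedded TP, whose subject is Victor₂.
*Hamid₁* c-commands the anaphor but is outside its binding domain → cannot satisfy Principle A.
*Victor₂* c-commands the anaphor within its binding domain → licit binder.

{2}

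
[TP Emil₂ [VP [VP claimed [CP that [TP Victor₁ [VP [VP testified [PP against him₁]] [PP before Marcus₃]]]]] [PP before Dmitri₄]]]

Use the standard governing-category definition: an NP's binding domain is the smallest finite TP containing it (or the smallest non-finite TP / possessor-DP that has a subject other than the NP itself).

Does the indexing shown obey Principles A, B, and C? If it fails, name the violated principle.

Principle B

The two coindexed NPs are *Victor₁* and *him₁*.
*him₁* is a pronoun. Its binding domain is the embedded TP, whose subject is Victor₁.
*Victor₁* c-commands it within that domain and carries the same index.
The pronoun is locally bound → Principle B violation.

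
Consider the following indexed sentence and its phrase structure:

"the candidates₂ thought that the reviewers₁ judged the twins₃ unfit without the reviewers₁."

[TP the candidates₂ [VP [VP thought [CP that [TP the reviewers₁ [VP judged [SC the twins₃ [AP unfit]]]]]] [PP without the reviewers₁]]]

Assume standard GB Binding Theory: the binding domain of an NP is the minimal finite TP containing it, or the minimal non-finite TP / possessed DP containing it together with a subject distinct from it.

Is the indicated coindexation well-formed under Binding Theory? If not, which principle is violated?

The two coindexed NPs are *the reviewers₁* and *the reviewers₁*.
*the reviewers₁* is an R-expression; no coindexed NP c-commands it, so Principle C holds.
*the reviewers₁* is an R-expression; *the reviewers₁* does not c-command it, and no other NP shares its index, so Principle C is satisfied.
All principles are respected.

grammatical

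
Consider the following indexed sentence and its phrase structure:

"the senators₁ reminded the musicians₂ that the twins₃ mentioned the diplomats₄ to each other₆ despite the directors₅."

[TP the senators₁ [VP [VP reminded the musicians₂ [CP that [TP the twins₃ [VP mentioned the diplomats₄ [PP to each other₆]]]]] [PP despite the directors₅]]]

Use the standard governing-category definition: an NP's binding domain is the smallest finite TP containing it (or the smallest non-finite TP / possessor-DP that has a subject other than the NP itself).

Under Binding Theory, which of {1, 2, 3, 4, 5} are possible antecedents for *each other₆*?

*each other* is an anaphor, so Principle A applies: it must be bound in its binding domain.
Binding domain of *each other₆*: the embedded TP, whose subject is the twins₃.
*the senators₁* c-commands the anaphor but is outside its binding domain → cannot satisfy Principle A.
*the musicians₂* c-commands the anaphor but is outside its binding domain → cannot satisfy Principle A.
*the twins₃* c-commands the anaphor within its binding domain → licit binder.
*the diplomats₄* c-commands the anaphor within its binding domain → licit binder.
*the directors₅* does not c-command the anaphor → cannot bind it.

{3, 4}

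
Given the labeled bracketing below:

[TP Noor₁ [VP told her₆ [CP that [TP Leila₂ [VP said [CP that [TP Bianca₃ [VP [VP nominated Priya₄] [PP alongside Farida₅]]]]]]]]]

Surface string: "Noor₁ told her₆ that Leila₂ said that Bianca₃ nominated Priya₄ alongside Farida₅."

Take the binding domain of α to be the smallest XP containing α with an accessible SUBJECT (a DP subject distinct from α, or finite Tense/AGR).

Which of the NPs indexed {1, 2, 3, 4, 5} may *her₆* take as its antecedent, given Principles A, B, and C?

*her* is a pronoun, so Principle B applies: it must be free in its binding domain.
Binding domain of *her₆*: the matrix TP, whose subject is Noor₁.
*Noor₁* c-commands the pronoun within its binding domain → coindexation would violate Principle B.
*Leila₂*: the pronoun c-commands this R-expression → coindexation would violate Principle C on *Leila₂*.
*Bianca₃*: the pronoun c-commands this R-expression → coindexation would violate Principle C on *Bianca₃*.
*Priya₄*: the pronoun c-commands this R-expression → coindexation would violate Principle C on *Priya₄*.
*Farida₅*: the pronoun c-commands this R-expression → coindexation would violate Principle C on *Farida₅*.

none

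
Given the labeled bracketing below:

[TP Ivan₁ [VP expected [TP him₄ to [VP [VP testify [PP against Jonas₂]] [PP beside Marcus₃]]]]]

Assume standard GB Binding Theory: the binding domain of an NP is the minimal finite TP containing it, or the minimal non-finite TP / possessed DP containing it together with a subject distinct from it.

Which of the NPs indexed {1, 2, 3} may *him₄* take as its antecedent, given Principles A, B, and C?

none

*him* is a pronoun, so Principle B applies: it must be free in its binding domain.
Binding domain of *him₄*: the matrix TP, whose subject is Ivan₁.
*Ivan₁* c-commands the pronoun within its binding domain → coindexation would violate Principle B.
*Jonas₂*: the pronoun c-commands this R-expression → coindexation would violate Principle C on *Jonas₂*.
*Marcus₃*: the pronoun c-commands this R-expression → coindexation would violate Principle C on *Marcus₃*.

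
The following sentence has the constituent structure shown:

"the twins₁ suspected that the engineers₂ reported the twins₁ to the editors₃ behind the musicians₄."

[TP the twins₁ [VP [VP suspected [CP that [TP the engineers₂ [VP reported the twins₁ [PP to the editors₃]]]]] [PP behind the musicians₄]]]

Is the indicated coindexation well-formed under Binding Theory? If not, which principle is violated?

Principle C

The two coindexed NPs are *the twins₁* (the higher occurrence) and *the twins₁* (the lower occurrence).
*the twins₁* (the lower occurrence) is an R-expression. Principle C requires it to be free everywhere.
*the twins₁* (the higher occurrence) c-commands it and carries the same index.
The R-expression is bound → Principle C violation.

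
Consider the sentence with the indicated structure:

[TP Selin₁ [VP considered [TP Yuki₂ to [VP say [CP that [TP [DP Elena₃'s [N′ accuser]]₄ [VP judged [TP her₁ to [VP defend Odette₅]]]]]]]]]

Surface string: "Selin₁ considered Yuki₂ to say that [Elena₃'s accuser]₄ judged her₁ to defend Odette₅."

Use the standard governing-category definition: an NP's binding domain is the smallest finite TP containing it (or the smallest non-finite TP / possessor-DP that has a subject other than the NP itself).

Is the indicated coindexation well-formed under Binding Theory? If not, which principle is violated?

grammatical

The two coindexed NPs are *Selin₁* and *her₁*.
*her₁* is a pronoun; its binding domain is the embedded TP, whose subject is [Elena₃'s accuser]₄. Within that domain it is c-commanded only by *[Elena₃'s accuser]₄*, which carries a different index — the pronoun is free locally, so Principle B holds.
*Selin₁* is an R-expression; *her₁* does not c-command it, and no other NP shares its index, so Principle C is satisfied.
All principles are respected.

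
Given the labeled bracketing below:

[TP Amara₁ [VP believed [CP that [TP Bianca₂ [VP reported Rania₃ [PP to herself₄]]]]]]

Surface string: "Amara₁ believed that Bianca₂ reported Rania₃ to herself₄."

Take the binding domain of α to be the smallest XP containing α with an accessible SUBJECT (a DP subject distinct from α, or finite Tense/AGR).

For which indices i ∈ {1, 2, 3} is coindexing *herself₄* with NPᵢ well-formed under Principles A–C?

*herself* is an anaphor, so Principle A applies: it must be bound in its binding domain.
Binding domain of *herself₄*: the embedded TP, whose subject is Bianca₂.
*Amara₁* c-commands the anaphor but is outside its binding domain → cannot satisfy Principle A.
*Bianca₂* c-commands the anaphor within its binding domain → licit binder.
*Rania₃* c-commands the anaphor within its binding domain → licit binder.

{2, 3}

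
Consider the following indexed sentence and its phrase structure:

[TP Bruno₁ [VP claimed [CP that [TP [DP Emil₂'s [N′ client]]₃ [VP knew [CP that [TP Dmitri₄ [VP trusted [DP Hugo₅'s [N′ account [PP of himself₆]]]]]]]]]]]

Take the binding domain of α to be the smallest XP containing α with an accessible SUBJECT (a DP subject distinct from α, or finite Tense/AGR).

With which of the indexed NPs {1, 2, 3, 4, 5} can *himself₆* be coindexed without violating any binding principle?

{5}

*himself* is an anaphor, so Principle A applies: it must be bound in its binding domain.
Binding domain of *himself₆*: the possessed DP, whose subject is Hugo₅.
*Bruno₁* c-commands the anaphor but is outside its binding domain → cannot satisfy Principle A.
*Emil₂* does not c-command the anaphor → cannot bind it.
*[Emil₂'s client]₃* c-commands the anaphor but is outside its binding domain → cannot satisfy Principle A.
*Dmitri₄* c-commands the anaphor but is outside its binding domain → cannot satisfy Principle A.
*Hugo₅* c-commands the anaphor within its binding domain → licit binder.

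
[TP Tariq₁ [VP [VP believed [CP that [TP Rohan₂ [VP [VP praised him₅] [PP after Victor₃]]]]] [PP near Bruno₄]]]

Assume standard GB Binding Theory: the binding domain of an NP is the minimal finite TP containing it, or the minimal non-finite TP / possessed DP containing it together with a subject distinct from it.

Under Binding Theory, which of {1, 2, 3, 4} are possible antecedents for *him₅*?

{1, 3, 4}

*him* is a pronoun, so Principle B applies: it must be free in its binding domain.
Binding domain of *him₅*: the embedded TP, whose subject is Rohan₂.
*Tariq₁* c-commands the pronoun but from outside its binding domain, and is not c-commanded by it → coindexation permitted.
*Rohan₂* c-commands the pronoun within its binding domain → coindexation would violate Principle B.
*Victor₃* and the pronoun do not c-command one another → neither Principle B nor Principle C is at stake; coindexation permitted.
*Bruno₄* and the pronoun do not c-command one another → neither Principle B nor Principle C is at stake; coindexation permitted.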